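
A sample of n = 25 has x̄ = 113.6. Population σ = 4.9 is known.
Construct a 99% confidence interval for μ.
(111.08, 116.12)

z-interval (σ known):
z* = 2.576 for 99% confidence

Margin of error = z* · σ/√n = 2.576 · 4.9/√25 = 2.52

CI: (113.6 - 2.52, 113.6 + 2.52) = (111.08, 116.12)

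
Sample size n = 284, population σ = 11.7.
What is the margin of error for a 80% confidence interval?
Margin of error = 0.89

Margin of error = z* · σ/√n
= 1.282 · 11.7/√284
= 1.282 · 11.7/16.8523
= 0.89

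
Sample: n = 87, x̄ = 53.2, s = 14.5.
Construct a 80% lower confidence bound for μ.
μ ≥ 51.88

Lower bound (one-sided):
t* = 0.846 (one-sided for 80%)
Lower bound = x̄ - t* · s/√n = 53.2 - 0.846 · 14.5/√87 = 51.88

We are 80% confident that μ ≥ 51.88.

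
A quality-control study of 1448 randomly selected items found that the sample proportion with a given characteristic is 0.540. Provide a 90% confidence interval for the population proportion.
(0.518, 0.562)

Proportion CI:
SE = √(p̂(1-p̂)/n) = √(0.540 · 0.460 / 1448) = 0.01310

z* = 1.645
Margin = z* · SE = 1.645 · 0.01310 = 0.0215

CI: 0.540 ± 0.0215 = (0.518, 0.562)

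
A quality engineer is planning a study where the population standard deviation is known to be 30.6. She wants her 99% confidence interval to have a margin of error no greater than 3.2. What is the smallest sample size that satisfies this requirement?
n ≥ 607

For margin E ≤ 3.2:
n ≥ (z* · σ / E)²
n ≥ (2.576 · 30.6 / 3.2)²
n ≥ 606.78

Minimum n = 607 (rounding up)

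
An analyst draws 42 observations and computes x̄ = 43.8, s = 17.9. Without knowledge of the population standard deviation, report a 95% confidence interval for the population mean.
(38.22, 49.38)

t-interval (σ unknown):
df = n - 1 = 41
t* = 2.020 for 95% confidence

Margin of error = t* · s/√n = 2.020 · 17.9/√42 = 5.58

CI: (38.22, 49.38)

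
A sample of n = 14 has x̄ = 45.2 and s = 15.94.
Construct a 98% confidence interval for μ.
(33.91, 56.49)

t-interval (σ unknown):
df = n - 1 = 13
t* = 2.650 for 98% confidence

Margin of error = t* · s/√n = 2.650 · 15.94/√14 = 11.29

CI: (33.91, 56.49)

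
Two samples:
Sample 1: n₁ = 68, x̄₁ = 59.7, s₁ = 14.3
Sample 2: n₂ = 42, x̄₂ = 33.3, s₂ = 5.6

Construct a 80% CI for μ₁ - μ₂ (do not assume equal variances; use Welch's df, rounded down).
(23.90, 28.90)

Difference: x̄₁ - x̄₂ = 26.40
SE = √(s₁²/n₁ + s₂²/n₂) = √(14.3²/68 + 5.6²/42) = 1.9375
df = 94.85 → 94 (Welch–Satterthwaite, rounded down)
t* = 1.291

CI: 26.40 ± 1.291 · 1.9375 = 26.40 ± 2.50 = (23.90, 28.90)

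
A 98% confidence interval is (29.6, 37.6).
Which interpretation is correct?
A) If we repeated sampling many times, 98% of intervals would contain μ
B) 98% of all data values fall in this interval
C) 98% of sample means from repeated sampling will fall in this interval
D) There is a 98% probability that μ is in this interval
A

A) Correct — this is the frequentist long-run coverage interpretation.
B) Wrong — a CI is about the parameter μ, not individual data values.
C) Wrong — coverage applies to intervals containing μ, not to future x̄ values.
D) Wrong — μ is fixed; the randomness lives in the interval, not in μ.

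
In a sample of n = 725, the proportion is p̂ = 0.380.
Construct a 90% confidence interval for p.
(0.350, 0.410)

Proportion CI:
SE = √(p̂(1-p̂)/n) = √(0.380 · 0.620 / 725) = 0.01803

z* = 1.645
Margin = z* · SE = 1.645 · 0.01803 = 0.0297

CI: 0.380 ± 0.0297 = (0.350, 0.410)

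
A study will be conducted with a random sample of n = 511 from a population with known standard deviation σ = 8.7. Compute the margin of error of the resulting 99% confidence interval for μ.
Margin of error = 0.99

Margin of error = z* · σ/√n
= 2.576 · 8.7/√511
= 2.576 · 8.7/22.6053
= 0.99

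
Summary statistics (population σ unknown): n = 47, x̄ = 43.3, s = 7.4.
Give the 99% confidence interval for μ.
(40.40, 46.20)

t-interval (σ unknown):
df = n - 1 = 46
t* = 2.687 for 99% confidence

Margin of error = t* · s/√n = 2.687 · 7.4/√47 = 2.90

CI: (40.40, 46.20)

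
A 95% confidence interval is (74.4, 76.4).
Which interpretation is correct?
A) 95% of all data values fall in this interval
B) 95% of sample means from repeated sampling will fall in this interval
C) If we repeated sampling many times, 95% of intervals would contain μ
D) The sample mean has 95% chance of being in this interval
C

A) Wrong — a CI is about the parameter μ, not individual data values.
B) Wrong — coverage applies to intervals containing μ, not to future x̄ values.
C) Correct — this is the frequentist long-run coverage interpretation.
D) Wrong — x̄ is observed and sits in the interval by construction.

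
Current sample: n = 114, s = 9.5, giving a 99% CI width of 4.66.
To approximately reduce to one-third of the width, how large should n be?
n ≈ 1026

CI width ∝ 1/√n
To reduce width by factor 3, need √n to grow by 3 → need 3² = 9 times as many samples.

Current: n = 114, width = 4.66
New: n = 1026, width ≈ 1.53

Width reduced by factor of 4.66/1.53 = 3.05.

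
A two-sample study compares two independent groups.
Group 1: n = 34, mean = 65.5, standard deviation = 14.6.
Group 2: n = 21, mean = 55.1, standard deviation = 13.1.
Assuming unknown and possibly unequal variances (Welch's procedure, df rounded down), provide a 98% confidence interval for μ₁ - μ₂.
(1.24, 19.56)

Difference: x̄₁ - x̄₂ = 10.40
SE = √(s₁²/n₁ + s₂²/n₂) = √(14.6²/34 + 13.1²/21) = 3.8002
df = 46.04 → 46 (Welch–Satterthwaite, rounded down)
t* = 2.410

CI: 10.40 ± 2.410 · 3.8002 = 10.40 ± 9.16 = (1.24, 19.56)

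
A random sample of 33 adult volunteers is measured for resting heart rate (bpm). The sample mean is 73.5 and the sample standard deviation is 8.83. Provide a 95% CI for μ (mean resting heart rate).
(70.37, 76.63)

t-interval (σ unknown):
df = n - 1 = 32
t* = 2.037 for 95% confidence

Margin of error = t* · s/√n = 2.037 · 8.83/√33 = 3.13

CI: (70.37, 76.63)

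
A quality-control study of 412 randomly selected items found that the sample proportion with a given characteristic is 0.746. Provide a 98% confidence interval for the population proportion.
(0.696, 0.796)

Proportion CI:
SE = √(p̂(1-p̂)/n) = √(0.746 · 0.254 / 412) = 0.02145

z* = 2.326
Margin = z* · SE = 2.326 · 0.02145 = 0.0499

CI: 0.746 ± 0.0499 = (0.696, 0.796)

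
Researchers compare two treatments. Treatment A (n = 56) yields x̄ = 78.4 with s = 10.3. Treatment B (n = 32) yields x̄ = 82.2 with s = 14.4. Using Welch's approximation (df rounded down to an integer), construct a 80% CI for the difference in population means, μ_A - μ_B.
(-7.56, -0.04)

Difference: x̄₁ - x̄₂ = -3.80
SE = √(s₁²/n₁ + s₂²/n₂) = √(10.3²/56 + 14.4²/32) = 2.8939
df = 49.40 → 49 (Welch–Satterthwaite, rounded down)
t* = 1.299

CI: -3.80 ± 1.299 · 2.8939 = -3.80 ± 3.76 = (-7.56, -0.04)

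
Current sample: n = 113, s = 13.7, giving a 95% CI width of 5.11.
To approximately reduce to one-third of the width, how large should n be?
n ≈ 1017

CI width ∝ 1/√n
To reduce width by factor 3, need √n to grow by 3 → need 3² = 9 times as many samples.

Current: n = 113, width = 5.11
New: n = 1017, width ≈ 1.69

Width reduced by factor of 5.11/1.69 = 3.02.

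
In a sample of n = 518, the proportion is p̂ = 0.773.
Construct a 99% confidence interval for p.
(0.726, 0.820)

Proportion CI:
SE = √(p̂(1-p̂)/n) = √(0.773 · 0.227 / 518) = 0.01841

z* = 2.576
Margin = z* · SE = 2.576 · 0.01841 = 0.0474

CI: 0.773 ± 0.0474 = (0.726, 0.820)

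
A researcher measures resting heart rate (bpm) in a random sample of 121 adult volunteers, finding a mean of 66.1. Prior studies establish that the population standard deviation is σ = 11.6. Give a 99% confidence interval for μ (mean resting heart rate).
(63.38, 68.82)

z-interval (σ known):
z* = 2.576 for 99% confidence

Margin of error = z* · σ/√n = 2.576 · 11.6/√121 = 2.72

CI: (66.1 - 2.72, 66.1 + 2.72) = (63.38, 68.82)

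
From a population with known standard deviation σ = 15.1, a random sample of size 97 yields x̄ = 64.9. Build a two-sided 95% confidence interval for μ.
(61.89, 67.91)

z-interval (σ known):
z* = 1.960 for 95% confidence

Margin of error = z* · σ/√n = 1.960 · 15.1/√97 = 3.01

CI: (64.9 - 3.01, 64.9 + 3.01) = (61.89, 67.91)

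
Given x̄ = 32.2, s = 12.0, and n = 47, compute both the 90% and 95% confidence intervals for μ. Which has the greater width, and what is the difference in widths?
95% CI is wider by 1.17

df = 46
90% CI: t* = 1.679, (29.26, 35.14), width = 2 · t* · s/√n = 5.88
95% CI: t* = 2.013, (28.68, 35.72), width = 2 · t* · s/√n = 7.05

The 95% CI is wider by 7.05 - 5.88 = 1.17.
Higher confidence requires a wider interval.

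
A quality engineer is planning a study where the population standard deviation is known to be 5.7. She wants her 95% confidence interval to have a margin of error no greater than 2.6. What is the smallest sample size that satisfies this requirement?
n ≥ 19

For margin E ≤ 2.6:
n ≥ (z* · σ / E)²
n ≥ (1.960 · 5.7 / 2.6)²
n ≥ 18.46

Minimum n = 19 (rounding up)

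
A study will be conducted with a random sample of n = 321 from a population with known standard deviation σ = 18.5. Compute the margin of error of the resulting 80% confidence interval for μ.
Margin of error = 1.32

Margin of error = z* · σ/√n
= 1.282 · 18.5/√321
= 1.282 · 18.5/17.9165
= 1.32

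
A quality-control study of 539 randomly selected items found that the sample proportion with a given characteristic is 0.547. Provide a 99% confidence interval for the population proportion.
(0.492, 0.602)

Proportion CI:
SE = √(p̂(1-p̂)/n) = √(0.547 · 0.453 / 539) = 0.02144

z* = 2.576
Margin = z* · SE = 2.576 · 0.02144 = 0.0552

CI: 0.547 ± 0.0552 = (0.492, 0.602)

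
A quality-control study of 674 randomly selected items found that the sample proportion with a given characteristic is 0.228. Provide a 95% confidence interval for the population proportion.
(0.196, 0.260)

Proportion CI:
SE = √(p̂(1-p̂)/n) = √(0.228 · 0.772 / 674) = 0.01616

z* = 1.960
Margin = z* · SE = 1.960 · 0.01616 = 0.0317

CI: 0.228 ± 0.0317 = (0.196, 0.260)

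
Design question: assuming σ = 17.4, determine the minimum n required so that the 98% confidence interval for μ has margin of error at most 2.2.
n ≥ 339

For margin E ≤ 2.2:
n ≥ (z* · σ / E)²
n ≥ (2.326 · 17.4 / 2.2)²
n ≥ 338.43

Minimum n = 339 (rounding up)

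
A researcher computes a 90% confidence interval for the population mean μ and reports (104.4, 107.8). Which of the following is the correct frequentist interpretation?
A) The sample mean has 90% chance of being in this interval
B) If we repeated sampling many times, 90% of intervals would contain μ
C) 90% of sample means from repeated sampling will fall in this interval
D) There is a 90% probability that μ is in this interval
B

A) Wrong — x̄ is observed and sits in the interval by construction.
B) Correct — this is the frequentist long-run coverage interpretation.
C) Wrong — coverage applies to intervals containing μ, not to future x̄ values.
D) Wrong — μ is fixed; the randomness lives in the interval, not in μ.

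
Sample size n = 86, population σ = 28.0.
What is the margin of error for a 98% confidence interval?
Margin of error = 7.02

Margin of error = z* · σ/√n
= 2.326 · 28.0/√86
= 2.326 · 28.0/9.2736
= 7.02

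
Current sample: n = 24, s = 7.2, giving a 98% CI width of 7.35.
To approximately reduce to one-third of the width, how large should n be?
n ≈ 216

CI width ∝ 1/√n
To reduce width by factor 3, need √n to grow by 3 → need 3² = 9 times as many samples.

Current: n = 24, width = 7.35
New: n = 216, width ≈ 2.30

Width reduced by factor of 7.35/2.30 = 3.20.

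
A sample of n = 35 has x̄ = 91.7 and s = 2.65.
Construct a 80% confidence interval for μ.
(91.11, 92.29)

t-interval (σ unknown):
df = n - 1 = 34
t* = 1.307 for 80% confidence

Margin of error = t* · s/√n = 1.307 · 2.65/√35 = 0.59

CI: (91.11, 92.29)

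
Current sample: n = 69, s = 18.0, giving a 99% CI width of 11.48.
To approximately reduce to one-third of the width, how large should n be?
n ≈ 621

CI width ∝ 1/√n
To reduce width by factor 3, need √n to grow by 3 → need 3² = 9 times as many samples.

Current: n = 69, width = 11.48
New: n = 621, width ≈ 3.73

Width reduced by factor of 11.48/3.73 = 3.08.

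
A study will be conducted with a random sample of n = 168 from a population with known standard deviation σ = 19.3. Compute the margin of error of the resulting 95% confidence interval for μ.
Margin of error = 2.92

Margin of error = z* · σ/√n
= 1.960 · 19.3/√168
= 1.960 · 19.3/12.9615
= 2.92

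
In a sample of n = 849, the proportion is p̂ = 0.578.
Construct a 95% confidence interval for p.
(0.545, 0.611)

Proportion CI:
SE = √(p̂(1-p̂)/n) = √(0.578 · 0.422 / 849) = 0.01695

z* = 1.960
Margin = z* · SE = 1.960 · 0.01695 = 0.0332

CI: 0.578 ± 0.0332 = (0.545, 0.611)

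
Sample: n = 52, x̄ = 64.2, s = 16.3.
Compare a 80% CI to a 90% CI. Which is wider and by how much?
90% CI is wider by 1.70

df = 51
80% CI: t* = 1.298, (61.27, 67.13), width = 2 · t* · s/√n = 5.87
90% CI: t* = 1.675, (60.41, 67.99), width = 2 · t* · s/√n = 7.57

The 90% CI is wider by 7.57 - 5.87 = 1.70.
Higher confidence requires a wider interval.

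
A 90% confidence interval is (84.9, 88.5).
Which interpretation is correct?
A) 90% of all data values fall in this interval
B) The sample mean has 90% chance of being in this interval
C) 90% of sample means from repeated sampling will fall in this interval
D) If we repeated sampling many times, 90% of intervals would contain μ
D

A) Wrong — a CI is about the parameter μ, not individual data values.
B) Wrong — x̄ is observed and sits in the interval by construction.
C) Wrong — coverage applies to intervals containing μ, not to future x̄ values.
D) Correct — this is the frequentist long-run coverage interpretation.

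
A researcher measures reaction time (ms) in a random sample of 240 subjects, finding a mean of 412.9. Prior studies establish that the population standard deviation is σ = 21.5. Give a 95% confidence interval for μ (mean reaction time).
(410.18, 415.62)

z-interval (σ known):
z* = 1.960 for 95% confidence

Margin of error = z* · σ/√n = 1.960 · 21.5/√240 = 2.72

CI: (412.9 - 2.72, 412.9 + 2.72) = (410.18, 415.62)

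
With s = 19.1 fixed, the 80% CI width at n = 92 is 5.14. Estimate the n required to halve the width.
n ≈ 368

CI width ∝ 1/√n
To reduce width by factor 2, need √n to grow by 2 → need 2² = 4 times as many samples.

Current: n = 92, width = 5.14
New: n = 368, width ≈ 2.56

Width reduced by factor of 5.14/2.56 = 2.01.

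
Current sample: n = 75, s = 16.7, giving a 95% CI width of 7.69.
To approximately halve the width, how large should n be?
n ≈ 300

CI width ∝ 1/√n
To reduce width by factor 2, need √n to grow by 2 → need 2² = 4 times as many samples.

Current: n = 75, width = 7.69
New: n = 300, width ≈ 3.79

Width reduced by factor of 7.69/3.79 = 2.03.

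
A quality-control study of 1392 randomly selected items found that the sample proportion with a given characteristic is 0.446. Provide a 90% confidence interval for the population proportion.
(0.424, 0.468)

Proportion CI:
SE = √(p̂(1-p̂)/n) = √(0.446 · 0.554 / 1392) = 0.01332

z* = 1.645
Margin = z* · SE = 1.645 · 0.01332 = 0.0219

CI: 0.446 ± 0.0219 = (0.424, 0.468)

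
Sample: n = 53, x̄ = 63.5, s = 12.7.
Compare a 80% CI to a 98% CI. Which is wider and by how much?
98% CI is wider by 3.84

df = 52
80% CI: t* = 1.298, (61.24, 65.76), width = 2 · t* · s/√n = 4.53
98% CI: t* = 2.400, (59.31, 67.69), width = 2 · t* · s/√n = 8.37

The 98% CI is wider by 8.37 - 4.53 = 3.84.
Higher confidence requires a wider interval.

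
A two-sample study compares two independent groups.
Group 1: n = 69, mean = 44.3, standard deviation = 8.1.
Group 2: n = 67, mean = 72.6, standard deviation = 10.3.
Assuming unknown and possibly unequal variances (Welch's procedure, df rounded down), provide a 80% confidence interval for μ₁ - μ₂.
(-30.35, -26.25)

Difference: x̄₁ - x̄₂ = -28.30
SE = √(s₁²/n₁ + s₂²/n₂) = √(8.1²/69 + 10.3²/67) = 1.5919
df = 125.23 → 125 (Welch–Satterthwaite, rounded down)
t* = 1.288

CI: -28.30 ± 1.288 · 1.5919 = -28.30 ± 2.05 = (-30.35, -26.25)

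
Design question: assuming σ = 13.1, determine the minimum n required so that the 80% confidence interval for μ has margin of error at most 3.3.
n ≥ 26

For margin E ≤ 3.3:
n ≥ (z* · σ / E)²
n ≥ (1.282 · 13.1 / 3.3)²
n ≥ 25.90

Minimum n = 26 (rounding up)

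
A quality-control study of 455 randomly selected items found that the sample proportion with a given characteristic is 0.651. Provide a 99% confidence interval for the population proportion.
(0.593, 0.709)

Proportion CI:
SE = √(p̂(1-p̂)/n) = √(0.651 · 0.349 / 455) = 0.02235

z* = 2.576
Margin = z* · SE = 2.576 · 0.02235 = 0.0576

CI: 0.651 ± 0.0576 = (0.593, 0.709)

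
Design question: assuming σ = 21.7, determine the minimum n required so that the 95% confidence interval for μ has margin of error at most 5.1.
n ≥ 70

For margin E ≤ 5.1:
n ≥ (z* · σ / E)²
n ≥ (1.960 · 21.7 / 5.1)²
n ≥ 69.55

Minimum n = 70 (rounding up)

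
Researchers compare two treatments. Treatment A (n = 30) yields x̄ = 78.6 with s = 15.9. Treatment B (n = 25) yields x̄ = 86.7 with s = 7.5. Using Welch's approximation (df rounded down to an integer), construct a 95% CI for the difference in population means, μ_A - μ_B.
(-14.69, -1.51)

Difference: x̄₁ - x̄₂ = -8.10
SE = √(s₁²/n₁ + s₂²/n₂) = √(15.9²/30 + 7.5²/25) = 3.2676
df = 42.86 → 42 (Welch–Satterthwaite, rounded down)
t* = 2.018

CI: -8.10 ± 2.018 · 3.2676 = -8.10 ± 6.59 = (-14.69, -1.51)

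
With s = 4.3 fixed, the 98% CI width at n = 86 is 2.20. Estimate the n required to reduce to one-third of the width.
n ≈ 774

CI width ∝ 1/√n
To reduce width by factor 3, need √n to grow by 3 → need 3² = 9 times as many samples.

Current: n = 86, width = 2.20
New: n = 774, width ≈ 0.72

Width reduced by factor of 2.20/0.72 = 3.06.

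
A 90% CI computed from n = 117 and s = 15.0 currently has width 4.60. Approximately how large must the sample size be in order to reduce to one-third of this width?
n ≈ 1053

CI width ∝ 1/√n
To reduce width by factor 3, need √n to grow by 3 → need 3² = 9 times as many samples.

Current: n = 117, width = 4.60
New: n = 1053, width ≈ 1.52

Width reduced by factor of 4.60/1.52 = 3.03.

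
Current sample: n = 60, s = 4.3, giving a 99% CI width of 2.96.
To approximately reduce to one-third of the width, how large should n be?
n ≈ 540

CI width ∝ 1/√n
To reduce width by factor 3, need √n to grow by 3 → need 3² = 9 times as many samples.

Current: n = 60, width = 2.96
New: n = 540, width ≈ 0.96

Width reduced by factor of 2.96/0.96 = 3.08.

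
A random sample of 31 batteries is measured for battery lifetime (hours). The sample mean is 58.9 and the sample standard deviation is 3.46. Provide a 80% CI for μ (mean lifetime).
(58.09, 59.71)

t-interval (σ unknown):
df = n - 1 = 30
t* = 1.310 for 80% confidence

Margin of error = t* · s/√n = 1.310 · 3.46/√31 = 0.81

CI: (58.09, 59.71)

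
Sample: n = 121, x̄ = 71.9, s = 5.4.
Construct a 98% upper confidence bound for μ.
μ ≤ 72.92

Upper bound (one-sided):
t* = 2.076 (one-sided for 98%)
Upper bound = x̄ + t* · s/√n = 71.9 + 2.076 · 5.4/√121 = 72.92

We are 98% confident that μ ≤ 72.92.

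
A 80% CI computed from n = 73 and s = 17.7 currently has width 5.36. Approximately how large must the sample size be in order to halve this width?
n ≈ 292

CI width ∝ 1/√n
To reduce width by factor 2, need √n to grow by 2 → need 2² = 4 times as many samples.

Current: n = 73, width = 5.36
New: n = 292, width ≈ 2.66

Width reduced by factor of 5.36/2.66 = 2.02.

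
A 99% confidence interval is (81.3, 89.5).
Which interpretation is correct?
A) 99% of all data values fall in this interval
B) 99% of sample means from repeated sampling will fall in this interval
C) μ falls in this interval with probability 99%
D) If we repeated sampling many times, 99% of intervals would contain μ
D

A) Wrong — a CI is about the parameter μ, not individual data values.
B) Wrong — coverage applies to intervals containing μ, not to future x̄ values.
C) Wrong — μ is fixed; the randomness lives in the interval, not in μ.
D) Correct — this is the frequentist long-run coverage interpretation.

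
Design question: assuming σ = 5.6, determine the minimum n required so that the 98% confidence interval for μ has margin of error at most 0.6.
n ≥ 472

For margin E ≤ 0.6:
n ≥ (z* · σ / E)²
n ≥ (2.326 · 5.6 / 0.6)²
n ≥ 471.30

Minimum n = 472 (rounding up)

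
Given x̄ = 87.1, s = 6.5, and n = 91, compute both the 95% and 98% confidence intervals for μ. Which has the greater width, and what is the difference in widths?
98% CI is wider by 0.52

df = 90
95% CI: t* = 1.987, (85.75, 88.45), width = 2 · t* · s/√n = 2.71
98% CI: t* = 2.368, (85.49, 88.71), width = 2 · t* · s/√n = 3.23

The 98% CI is wider by 3.23 - 2.71 = 0.52.
Higher confidence requires a wider interval.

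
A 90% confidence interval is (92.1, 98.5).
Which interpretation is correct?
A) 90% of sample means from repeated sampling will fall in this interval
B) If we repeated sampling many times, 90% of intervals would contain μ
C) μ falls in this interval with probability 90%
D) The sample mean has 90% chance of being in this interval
B

A) Wrong — coverage applies to intervals containing μ, not to future x̄ values.
B) Correct — this is the frequentist long-run coverage interpretation.
C) Wrong — μ is fixed; the randomness lives in the interval, not in μ.
D) Wrong — x̄ is observed and sits in the interval by construction.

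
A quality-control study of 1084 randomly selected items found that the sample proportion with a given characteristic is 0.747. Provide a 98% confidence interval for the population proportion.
(0.716, 0.778)

Proportion CI:
SE = √(p̂(1-p̂)/n) = √(0.747 · 0.253 / 1084) = 0.01320

z* = 2.326
Margin = z* · SE = 2.326 · 0.01320 = 0.0307

CI: 0.747 ± 0.0307 = (0.716, 0.778)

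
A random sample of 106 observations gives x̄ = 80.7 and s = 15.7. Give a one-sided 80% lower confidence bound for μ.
μ ≥ 79.41

Lower bound (one-sided):
t* = 0.845 (one-sided for 80%)
Lower bound = x̄ - t* · s/√n = 80.7 - 0.845 · 15.7/√106 = 79.41

We are 80% confident that μ ≥ 79.41.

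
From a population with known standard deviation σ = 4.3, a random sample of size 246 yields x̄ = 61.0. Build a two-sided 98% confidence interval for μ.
(60.36, 61.64)

z-interval (σ known):
z* = 2.326 for 98% confidence

Margin of error = z* · σ/√n = 2.326 · 4.3/√246 = 0.64

CI: (61.0 - 0.64, 61.0 + 0.64) = (60.36, 61.64)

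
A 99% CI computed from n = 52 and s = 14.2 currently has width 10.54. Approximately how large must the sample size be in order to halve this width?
n ≈ 208

CI width ∝ 1/√n
To reduce width by factor 2, need √n to grow by 2 → need 2² = 4 times as many samples.

Current: n = 52, width = 10.54
New: n = 208, width ≈ 5.12

Width reduced by factor of 10.54/5.12 = 2.06.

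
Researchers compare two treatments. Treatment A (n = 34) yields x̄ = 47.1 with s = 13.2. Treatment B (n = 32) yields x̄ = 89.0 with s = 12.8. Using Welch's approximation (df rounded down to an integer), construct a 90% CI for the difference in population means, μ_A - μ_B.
(-47.24, -36.56)

Difference: x̄₁ - x̄₂ = -41.90
SE = √(s₁²/n₁ + s₂²/n₂) = √(13.2²/34 + 12.8²/32) = 3.2007
df = 63.94 → 63 (Welch–Satterthwaite, rounded down)
t* = 1.669

CI: -41.90 ± 1.669 · 3.2007 = -41.90 ± 5.34 = (-47.24, -36.56)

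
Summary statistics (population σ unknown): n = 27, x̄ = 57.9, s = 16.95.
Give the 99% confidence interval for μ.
(48.83, 66.97)

t-interval (σ unknown):
df = n - 1 = 26
t* = 2.779 for 99% confidence

Margin of error = t* · s/√n = 2.779 · 16.95/√27 = 9.07

CI: (48.83, 66.97)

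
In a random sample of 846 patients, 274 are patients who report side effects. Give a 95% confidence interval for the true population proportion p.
(0.292, 0.355)

Proportion CI:
p̂ = 274/846 = 0.32388
SE = √(p̂(1-p̂)/n) = √(0.32388 · 0.67612 / 846) = 0.01609

z* = 1.960
Margin = z* · SE = 1.960 · 0.01609 = 0.0315

CI: 0.32388 ± 0.0315 = (0.292, 0.355)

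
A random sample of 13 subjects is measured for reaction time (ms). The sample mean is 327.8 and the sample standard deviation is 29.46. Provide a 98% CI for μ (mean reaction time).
(305.89, 349.71)

t-interval (σ unknown):
df = n - 1 = 12
t* = 2.681 for 98% confidence

Margin of error = t* · s/√n = 2.681 · 29.46/√13 = 21.91

CI: (305.89, 349.71)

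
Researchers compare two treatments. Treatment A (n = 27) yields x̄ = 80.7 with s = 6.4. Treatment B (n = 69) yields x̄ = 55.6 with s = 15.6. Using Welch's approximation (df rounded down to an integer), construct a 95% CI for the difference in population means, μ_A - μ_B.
(20.64, 29.56)

Difference: x̄₁ - x̄₂ = 25.10
SE = √(s₁²/n₁ + s₂²/n₂) = √(6.4²/27 + 15.6²/69) = 2.2459
df = 93.73 → 93 (Welch–Satterthwaite, rounded down)
t* = 1.986

CI: 25.10 ± 1.986 · 2.2459 = 25.10 ± 4.46 = (20.64, 29.56)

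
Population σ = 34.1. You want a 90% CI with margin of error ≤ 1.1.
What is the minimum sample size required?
n ≥ 2601

For margin E ≤ 1.1:
n ≥ (z* · σ / E)²
n ≥ (1.645 · 34.1 / 1.1)²
n ≥ 2600.49

Minimum n = 2601 (rounding up)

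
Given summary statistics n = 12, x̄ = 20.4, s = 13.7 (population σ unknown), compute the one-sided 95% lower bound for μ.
μ ≥ 13.30

Lower bound (one-sided):
t* = 1.796 (one-sided for 95%)
Lower bound = x̄ - t* · s/√n = 20.4 - 1.796 · 13.7/√12 = 13.30

We are 95% confident that μ ≥ 13.30.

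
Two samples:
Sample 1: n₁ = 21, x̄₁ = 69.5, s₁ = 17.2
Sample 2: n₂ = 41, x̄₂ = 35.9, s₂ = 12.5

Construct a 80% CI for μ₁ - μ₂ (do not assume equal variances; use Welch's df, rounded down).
(28.06, 39.14)

Difference: x̄₁ - x̄₂ = 33.60
SE = √(s₁²/n₁ + s₂²/n₂) = √(17.2²/21 + 12.5²/41) = 4.2307
df = 31.14 → 31 (Welch–Satterthwaite, rounded down)
t* = 1.309

CI: 33.60 ± 1.309 · 4.2307 = 33.60 ± 5.54 = (28.06, 39.14)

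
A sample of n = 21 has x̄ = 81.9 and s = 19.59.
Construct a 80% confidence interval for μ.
(76.24, 87.56)

t-interval (σ unknown):
df = n - 1 = 20
t* = 1.325 for 80% confidence

Margin of error = t* · s/√n = 1.325 · 19.59/√21 = 5.66

CI: (76.24, 87.56)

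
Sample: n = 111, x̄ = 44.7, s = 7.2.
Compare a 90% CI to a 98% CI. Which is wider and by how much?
98% CI is wider by 0.96

df = 110
90% CI: t* = 1.659, (43.57, 45.83), width = 2 · t* · s/√n = 2.27
98% CI: t* = 2.361, (43.09, 46.31), width = 2 · t* · s/√n = 3.23

The 98% CI is wider by 3.23 - 2.27 = 0.96.
Higher confidence requires a wider interval.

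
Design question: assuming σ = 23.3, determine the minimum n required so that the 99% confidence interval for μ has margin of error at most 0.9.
n ≥ 4448

For margin E ≤ 0.9:
n ≥ (z* · σ / E)²
n ≥ (2.576 · 23.3 / 0.9)²
n ≥ 4447.53

Minimum n = 4448 (rounding up)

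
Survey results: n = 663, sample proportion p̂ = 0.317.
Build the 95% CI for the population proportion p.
(0.282, 0.352)

Proportion CI:
SE = √(p̂(1-p̂)/n) = √(0.317 · 0.683 / 663) = 0.01807

z* = 1.960
Margin = z* · SE = 1.960 · 0.01807 = 0.0354

CI: 0.317 ± 0.0354 = (0.282, 0.352)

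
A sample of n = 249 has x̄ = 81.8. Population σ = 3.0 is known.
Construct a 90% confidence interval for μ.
(81.49, 82.11)

z-interval (σ known):
z* = 1.645 for 90% confidence

Margin of error = z* · σ/√n = 1.645 · 3.0/√249 = 0.31

CI: (81.8 - 0.31, 81.8 + 0.31) = (81.49, 82.11)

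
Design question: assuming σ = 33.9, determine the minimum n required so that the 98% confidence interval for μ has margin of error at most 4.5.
n ≥ 308

For margin E ≤ 4.5:
n ≥ (z* · σ / E)²
n ≥ (2.326 · 33.9 / 4.5)²
n ≥ 307.04

Minimum n = 308 (rounding up)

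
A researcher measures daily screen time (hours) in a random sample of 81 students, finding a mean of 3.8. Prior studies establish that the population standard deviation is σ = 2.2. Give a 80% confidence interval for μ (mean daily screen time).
(3.49, 4.11)

z-interval (σ known):
z* = 1.282 for 80% confidence

Margin of error = z* · σ/√n = 1.282 · 2.2/√81 = 0.31

CI: (3.8 - 0.31, 3.8 + 0.31) = (3.49, 4.11)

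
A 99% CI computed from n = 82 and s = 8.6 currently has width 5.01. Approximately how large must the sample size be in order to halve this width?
n ≈ 328

CI width ∝ 1/√n
To reduce width by factor 2, need √n to grow by 2 → need 2² = 4 times as many samples.

Current: n = 82, width = 5.01
New: n = 328, width ≈ 2.46

Width reduced by factor of 5.01/2.46 = 2.04.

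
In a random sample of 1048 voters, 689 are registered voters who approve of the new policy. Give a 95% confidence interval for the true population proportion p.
(0.629, 0.686)

Proportion CI:
p̂ = 689/1048 = 0.65744
SE = √(p̂(1-p̂)/n) = √(0.65744 · 0.34256 / 1048) = 0.01466

z* = 1.960
Margin = z* · SE = 1.960 · 0.01466 = 0.0287

CI: 0.65744 ± 0.0287 = (0.629, 0.686)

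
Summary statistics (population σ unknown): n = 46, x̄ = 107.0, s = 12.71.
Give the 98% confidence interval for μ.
(102.48, 111.52)

t-interval (σ unknown):
df = n - 1 = 45
t* = 2.412 for 98% confidence

Margin of error = t* · s/√n = 2.412 · 12.71/√46 = 4.52

CI: (102.48, 111.52)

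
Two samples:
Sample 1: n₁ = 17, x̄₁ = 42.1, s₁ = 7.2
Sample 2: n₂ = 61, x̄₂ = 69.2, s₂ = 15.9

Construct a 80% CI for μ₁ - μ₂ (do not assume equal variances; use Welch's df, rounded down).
(-30.58, -23.62)

Difference: x̄₁ - x̄₂ = -27.10
SE = √(s₁²/n₁ + s₂²/n₂) = √(7.2²/17 + 15.9²/61) = 2.6821
df = 59.66 → 59 (Welch–Satterthwaite, rounded down)
t* = 1.296

CI: -27.10 ± 1.296 · 2.6821 = -27.10 ± 3.48 = (-30.58, -23.62)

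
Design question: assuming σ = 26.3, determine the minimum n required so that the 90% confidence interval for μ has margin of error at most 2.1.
n ≥ 425

For margin E ≤ 2.1:
n ≥ (z* · σ / E)²
n ≥ (1.645 · 26.3 / 2.1)²
n ≥ 424.43

Minimum n = 425 (rounding up)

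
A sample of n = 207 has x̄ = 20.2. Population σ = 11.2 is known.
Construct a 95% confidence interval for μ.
(18.67, 21.73)

z-interval (σ known):
z* = 1.960 for 95% confidence

Margin of error = z* · σ/√n = 1.960 · 11.2/√207 = 1.53

CI: (20.2 - 1.53, 20.2 + 1.53) = (18.67, 21.73)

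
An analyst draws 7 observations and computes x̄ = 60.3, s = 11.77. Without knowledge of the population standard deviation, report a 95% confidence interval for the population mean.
(49.41, 71.19)

t-interval (σ unknown):
df = n - 1 = 6
t* = 2.447 for 95% confidence

Margin of error = t* · s/√n = 2.447 · 11.77/√7 = 10.89

CI: (49.41, 71.19)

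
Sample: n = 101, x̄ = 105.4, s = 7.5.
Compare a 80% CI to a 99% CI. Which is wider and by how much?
99% CI is wider by 1.99

df = 100
80% CI: t* = 1.290, (104.44, 106.36), width = 2 · t* · s/√n = 1.93
99% CI: t* = 2.626, (103.44, 107.36), width = 2 · t* · s/√n = 3.92

The 99% CI is wider by 3.92 - 1.93 = 1.99.
Higher confidence requires a wider interval.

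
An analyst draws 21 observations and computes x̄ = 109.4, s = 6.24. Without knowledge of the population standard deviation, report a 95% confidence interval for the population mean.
(106.56, 112.24)

t-interval (σ unknown):
df = n - 1 = 20
t* = 2.086 for 95% confidence

Margin of error = t* · s/√n = 2.086 · 6.24/√21 = 2.84

CI: (106.56, 112.24)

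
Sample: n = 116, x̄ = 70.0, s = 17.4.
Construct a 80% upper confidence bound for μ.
μ ≤ 71.37

Upper bound (one-sided):
t* = 0.845 (one-sided for 80%)
Upper bound = x̄ + t* · s/√n = 70.0 + 0.845 · 17.4/√116 = 71.37

We are 80% confident that μ ≤ 71.37.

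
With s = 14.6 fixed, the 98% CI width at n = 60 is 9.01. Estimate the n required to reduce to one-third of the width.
n ≈ 540

CI width ∝ 1/√n
To reduce width by factor 3, need √n to grow by 3 → need 3² = 9 times as many samples.

Current: n = 60, width = 9.01
New: n = 540, width ≈ 2.93

Width reduced by factor of 9.01/2.93 = 3.08.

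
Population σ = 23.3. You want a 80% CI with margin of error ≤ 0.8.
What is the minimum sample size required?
n ≥ 1395

For margin E ≤ 0.8:
n ≥ (z* · σ / E)²
n ≥ (1.282 · 23.3 / 0.8)²
n ≥ 1394.14

Minimum n = 1395 (rounding up)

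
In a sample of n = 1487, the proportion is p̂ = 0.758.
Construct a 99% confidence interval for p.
(0.729, 0.787)

Proportion CI:
SE = √(p̂(1-p̂)/n) = √(0.758 · 0.242 / 1487) = 0.01111

z* = 2.576
Margin = z* · SE = 2.576 · 0.01111 = 0.0286

CI: 0.758 ± 0.0286 = (0.729, 0.787)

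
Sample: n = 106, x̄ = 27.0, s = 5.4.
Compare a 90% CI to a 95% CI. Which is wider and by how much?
95% CI is wider by 0.34

df = 105
90% CI: t* = 1.659, (26.13, 27.87), width = 2 · t* · s/√n = 1.74
95% CI: t* = 1.983, (25.96, 28.04), width = 2 · t* · s/√n = 2.08

The 95% CI is wider by 2.08 - 1.74 = 0.34.
Higher confidence requires a wider interval.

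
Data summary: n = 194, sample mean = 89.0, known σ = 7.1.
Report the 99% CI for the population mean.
(87.69, 90.31)

z-interval (σ known):
z* = 2.576 for 99% confidence

Margin of error = z* · σ/√n = 2.576 · 7.1/√194 = 1.31

CI: (89.0 - 1.31, 89.0 + 1.31) = (87.69, 90.31)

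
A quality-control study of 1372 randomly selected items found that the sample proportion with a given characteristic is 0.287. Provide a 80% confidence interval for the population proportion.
(0.271, 0.303)

Proportion CI:
SE = √(p̂(1-p̂)/n) = √(0.287 · 0.713 / 1372) = 0.01221

z* = 1.282
Margin = z* · SE = 1.282 · 0.01221 = 0.0157

CI: 0.287 ± 0.0157 = (0.271, 0.303)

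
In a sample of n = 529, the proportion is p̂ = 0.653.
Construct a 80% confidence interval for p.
(0.626, 0.680)

Proportion CI:
SE = √(p̂(1-p̂)/n) = √(0.653 · 0.347 / 529) = 0.02070

z* = 1.282
Margin = z* · SE = 1.282 · 0.02070 = 0.0265

CI: 0.653 ± 0.0265 = (0.626, 0.680)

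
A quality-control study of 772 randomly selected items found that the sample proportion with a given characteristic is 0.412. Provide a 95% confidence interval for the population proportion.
(0.377, 0.447)

Proportion CI:
SE = √(p̂(1-p̂)/n) = √(0.412 · 0.588 / 772) = 0.01771

z* = 1.960
Margin = z* · SE = 1.960 · 0.01771 = 0.0347

CI: 0.412 ± 0.0347 = (0.377, 0.447)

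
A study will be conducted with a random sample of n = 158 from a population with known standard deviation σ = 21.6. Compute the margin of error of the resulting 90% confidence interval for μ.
Margin of error = 2.83

Margin of error = z* · σ/√n
= 1.645 · 21.6/√158
= 1.645 · 21.6/12.5698
= 2.83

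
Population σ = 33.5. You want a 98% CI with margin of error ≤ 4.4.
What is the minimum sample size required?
n ≥ 314

For margin E ≤ 4.4:
n ≥ (z* · σ / E)²
n ≥ (2.326 · 33.5 / 4.4)²
n ≥ 313.62

Minimum n = 314 (rounding up)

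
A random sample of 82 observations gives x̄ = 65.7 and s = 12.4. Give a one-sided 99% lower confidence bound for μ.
μ ≥ 62.45

Lower bound (one-sided):
t* = 2.373 (one-sided for 99%)
Lower bound = x̄ - t* · s/√n = 65.7 - 2.373 · 12.4/√82 = 62.45

We are 99% confident that μ ≥ 62.45.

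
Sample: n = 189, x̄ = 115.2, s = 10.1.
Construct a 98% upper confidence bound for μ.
μ ≤ 116.72

Upper bound (one-sided):
t* = 2.068 (one-sided for 98%)
Upper bound = x̄ + t* · s/√n = 115.2 + 2.068 · 10.1/√189 = 116.72

We are 98% confident that μ ≤ 116.72.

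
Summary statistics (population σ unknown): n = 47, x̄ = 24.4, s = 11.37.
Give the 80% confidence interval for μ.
(22.24, 26.56)

t-interval (σ unknown):
df = n - 1 = 46
t* = 1.300 for 80% confidence

Margin of error = t* · s/√n = 1.300 · 11.37/√47 = 2.16

CI: (22.24, 26.56)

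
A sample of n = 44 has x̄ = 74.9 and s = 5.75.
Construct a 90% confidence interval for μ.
(73.44, 76.36)

t-interval (σ unknown):
df = n - 1 = 43
t* = 1.681 for 90% confidence

Margin of error = t* · s/√n = 1.681 · 5.75/√44 = 1.46

CI: (73.44, 76.36)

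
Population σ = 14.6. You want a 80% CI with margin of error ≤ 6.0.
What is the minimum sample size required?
n ≥ 10

For margin E ≤ 6.0:
n ≥ (z* · σ / E)²
n ≥ (1.282 · 14.6 / 6.0)²
n ≥ 9.73

Minimum n = 10 (rounding up)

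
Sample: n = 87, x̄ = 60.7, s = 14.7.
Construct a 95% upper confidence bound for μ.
μ ≤ 63.32

Upper bound (one-sided):
t* = 1.663 (one-sided for 95%)
Upper bound = x̄ + t* · s/√n = 60.7 + 1.663 · 14.7/√87 = 63.32

We are 95% confident that μ ≤ 63.32.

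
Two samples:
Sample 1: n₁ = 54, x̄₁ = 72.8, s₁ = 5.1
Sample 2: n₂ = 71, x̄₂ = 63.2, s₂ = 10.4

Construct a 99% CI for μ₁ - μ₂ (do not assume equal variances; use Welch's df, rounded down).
(5.89, 13.31)

Difference: x̄₁ - x̄₂ = 9.60
SE = √(s₁²/n₁ + s₂²/n₂) = √(5.1²/54 + 10.4²/71) = 1.4160
df = 107.12 → 107 (Welch–Satterthwaite, rounded down)
t* = 2.623

CI: 9.60 ± 2.623 · 1.4160 = 9.60 ± 3.71 = (5.89, 13.31)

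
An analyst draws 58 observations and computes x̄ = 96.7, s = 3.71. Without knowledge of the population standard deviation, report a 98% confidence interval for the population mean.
(95.53, 97.87)

t-interval (σ unknown):
df = n - 1 = 57
t* = 2.394 for 98% confidence

Margin of error = t* · s/√n = 2.394 · 3.71/√58 = 1.17

CI: (95.53, 97.87)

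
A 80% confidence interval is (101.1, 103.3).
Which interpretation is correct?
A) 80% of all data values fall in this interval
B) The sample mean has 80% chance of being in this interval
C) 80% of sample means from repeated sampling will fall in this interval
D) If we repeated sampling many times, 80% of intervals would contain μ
D

A) Wrong — a CI is about the parameter μ, not individual data values.
B) Wrong — x̄ is observed and sits in the interval by construction.
C) Wrong — coverage applies to intervals containing μ, not to future x̄ values.
D) Correct — this is the frequentist long-run coverage interpretation.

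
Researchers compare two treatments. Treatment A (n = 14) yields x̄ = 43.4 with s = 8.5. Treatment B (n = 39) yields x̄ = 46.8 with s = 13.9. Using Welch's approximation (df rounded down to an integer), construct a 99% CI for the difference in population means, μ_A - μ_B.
(-12.03, 5.23)

Difference: x̄₁ - x̄₂ = -3.40
SE = √(s₁²/n₁ + s₂²/n₂) = √(8.5²/14 + 13.9²/39) = 3.1804
df = 37.97 → 37 (Welch–Satterthwaite, rounded down)
t* = 2.715

CI: -3.40 ± 2.715 · 3.1804 = -3.40 ± 8.63 = (-12.03, 5.23)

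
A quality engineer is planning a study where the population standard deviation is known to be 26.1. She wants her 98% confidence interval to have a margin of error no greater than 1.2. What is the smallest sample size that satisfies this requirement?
n ≥ 2560

For margin E ≤ 1.2:
n ≥ (z* · σ / E)²
n ≥ (2.326 · 26.1 / 1.2)²
n ≥ 2559.40

Minimum n = 2560 (rounding up)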